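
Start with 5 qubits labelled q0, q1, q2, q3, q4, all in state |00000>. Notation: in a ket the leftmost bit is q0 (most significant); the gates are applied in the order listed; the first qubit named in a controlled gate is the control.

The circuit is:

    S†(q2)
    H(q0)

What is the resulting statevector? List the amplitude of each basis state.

The final amplitudes are sqrt(2)/2 on |00000>, sqrt(2)/2 on |10000>, and 0 on every other basis state.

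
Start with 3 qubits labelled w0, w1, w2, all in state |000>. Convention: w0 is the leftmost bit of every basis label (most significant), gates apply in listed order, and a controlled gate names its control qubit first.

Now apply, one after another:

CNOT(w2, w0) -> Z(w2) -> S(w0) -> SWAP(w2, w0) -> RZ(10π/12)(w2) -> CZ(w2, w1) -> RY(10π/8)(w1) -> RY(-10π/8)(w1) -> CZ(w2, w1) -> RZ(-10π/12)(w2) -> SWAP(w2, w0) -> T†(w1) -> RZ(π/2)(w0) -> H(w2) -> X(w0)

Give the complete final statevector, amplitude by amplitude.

The final amplitudes are -sqrt(2)*exp(3*I*pi/4)/2 on |100>, -sqrt(2)*exp(3*I*pi/4)/2 on |101>, and 0 on every other basis state. Key observation: the block from step 4 through step 11 cancels to the identity and can be dropped.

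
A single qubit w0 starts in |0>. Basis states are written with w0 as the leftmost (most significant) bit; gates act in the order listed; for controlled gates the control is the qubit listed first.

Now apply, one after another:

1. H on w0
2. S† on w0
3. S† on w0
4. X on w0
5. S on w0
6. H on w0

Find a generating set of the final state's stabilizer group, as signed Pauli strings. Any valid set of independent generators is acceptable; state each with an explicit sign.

One valid set of independent stabilizer generators is +Y (any independent generating set of the same group is equally correct).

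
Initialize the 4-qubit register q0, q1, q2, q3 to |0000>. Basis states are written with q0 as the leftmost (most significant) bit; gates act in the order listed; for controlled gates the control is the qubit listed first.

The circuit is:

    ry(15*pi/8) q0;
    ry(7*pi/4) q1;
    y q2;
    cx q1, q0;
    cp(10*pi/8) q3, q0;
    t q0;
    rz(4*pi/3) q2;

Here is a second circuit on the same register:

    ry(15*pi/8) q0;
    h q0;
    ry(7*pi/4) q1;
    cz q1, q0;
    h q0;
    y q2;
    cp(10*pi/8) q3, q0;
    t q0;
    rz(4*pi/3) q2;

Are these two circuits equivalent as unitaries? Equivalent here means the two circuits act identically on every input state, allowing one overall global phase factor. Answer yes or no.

Yes, they are equivalent — the unitaries differ by at most a global phase.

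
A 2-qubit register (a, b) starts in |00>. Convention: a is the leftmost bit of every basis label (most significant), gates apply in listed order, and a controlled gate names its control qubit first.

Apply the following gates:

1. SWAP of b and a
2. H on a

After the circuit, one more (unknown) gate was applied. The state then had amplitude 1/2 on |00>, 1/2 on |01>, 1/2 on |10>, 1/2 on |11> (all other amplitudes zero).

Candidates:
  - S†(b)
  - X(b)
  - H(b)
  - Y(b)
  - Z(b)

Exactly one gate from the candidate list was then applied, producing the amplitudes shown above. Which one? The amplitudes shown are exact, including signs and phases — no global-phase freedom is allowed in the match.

The unique candidate consistent with the amplitudes is H(b).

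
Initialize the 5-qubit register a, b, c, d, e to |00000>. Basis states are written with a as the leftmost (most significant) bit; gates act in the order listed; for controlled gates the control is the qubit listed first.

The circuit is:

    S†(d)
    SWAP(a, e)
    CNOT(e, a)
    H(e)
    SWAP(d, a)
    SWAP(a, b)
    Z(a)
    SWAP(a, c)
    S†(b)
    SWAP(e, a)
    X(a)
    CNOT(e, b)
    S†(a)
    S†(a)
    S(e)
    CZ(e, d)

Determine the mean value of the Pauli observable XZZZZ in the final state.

The observable XZZZZ averages to -1.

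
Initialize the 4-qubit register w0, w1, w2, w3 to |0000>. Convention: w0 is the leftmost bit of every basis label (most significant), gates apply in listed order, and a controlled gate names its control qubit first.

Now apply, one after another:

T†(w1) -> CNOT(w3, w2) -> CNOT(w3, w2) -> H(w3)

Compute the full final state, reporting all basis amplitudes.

After the circuit, the state carries amplitude sqrt(2)/2 on |0000>, sqrt(2)/2 on |0001>, and 0 on every other basis state.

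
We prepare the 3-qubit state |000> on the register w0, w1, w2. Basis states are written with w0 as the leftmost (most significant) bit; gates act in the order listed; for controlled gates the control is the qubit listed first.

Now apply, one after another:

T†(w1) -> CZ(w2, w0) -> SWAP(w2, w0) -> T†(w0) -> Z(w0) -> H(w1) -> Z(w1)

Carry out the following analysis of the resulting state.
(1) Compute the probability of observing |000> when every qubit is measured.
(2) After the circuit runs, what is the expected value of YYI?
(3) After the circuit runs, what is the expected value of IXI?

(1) Outcome |000> occurs with probability 1/2.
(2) The expectation value of YYI is 0.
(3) The expectation value of IXI is -1.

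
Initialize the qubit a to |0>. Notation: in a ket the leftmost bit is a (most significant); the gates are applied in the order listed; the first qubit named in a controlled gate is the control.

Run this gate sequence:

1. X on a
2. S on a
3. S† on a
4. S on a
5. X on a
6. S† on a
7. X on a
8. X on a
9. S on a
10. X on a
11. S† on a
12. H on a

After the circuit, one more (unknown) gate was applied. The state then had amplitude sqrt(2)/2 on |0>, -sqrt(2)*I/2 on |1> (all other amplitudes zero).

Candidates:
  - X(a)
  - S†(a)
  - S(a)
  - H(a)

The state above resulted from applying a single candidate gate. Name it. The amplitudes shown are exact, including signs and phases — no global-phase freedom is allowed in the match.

The unique candidate consistent with the amplitudes is S(a). Key observation: gates 4-11 undo each other exactly, leaving only the rest of the circuit to track.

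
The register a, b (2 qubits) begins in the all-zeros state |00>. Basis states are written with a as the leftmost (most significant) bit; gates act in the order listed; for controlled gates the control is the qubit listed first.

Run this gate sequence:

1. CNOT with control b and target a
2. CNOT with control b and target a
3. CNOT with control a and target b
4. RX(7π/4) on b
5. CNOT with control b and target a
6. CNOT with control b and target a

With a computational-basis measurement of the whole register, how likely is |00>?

Outcome |00> occurs with probability sqrt(2)/4 + 1/2.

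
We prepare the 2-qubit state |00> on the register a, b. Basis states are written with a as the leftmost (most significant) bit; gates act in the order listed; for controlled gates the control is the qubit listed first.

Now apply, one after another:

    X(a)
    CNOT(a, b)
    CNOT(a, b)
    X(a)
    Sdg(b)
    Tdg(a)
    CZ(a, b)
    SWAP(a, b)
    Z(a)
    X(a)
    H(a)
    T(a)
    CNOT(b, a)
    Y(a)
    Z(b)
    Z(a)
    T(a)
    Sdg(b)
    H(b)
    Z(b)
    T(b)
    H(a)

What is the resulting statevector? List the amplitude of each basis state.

The resulting statevector has amplitude 0 on |00>, 0 on |01>, sqrt(2)*exp(3*I*pi/4)/2 on |10>, sqrt(2)/2 on |11>. Key observation: steps 1-4 multiply out to the identity, so the circuit reduces to the remaining gates.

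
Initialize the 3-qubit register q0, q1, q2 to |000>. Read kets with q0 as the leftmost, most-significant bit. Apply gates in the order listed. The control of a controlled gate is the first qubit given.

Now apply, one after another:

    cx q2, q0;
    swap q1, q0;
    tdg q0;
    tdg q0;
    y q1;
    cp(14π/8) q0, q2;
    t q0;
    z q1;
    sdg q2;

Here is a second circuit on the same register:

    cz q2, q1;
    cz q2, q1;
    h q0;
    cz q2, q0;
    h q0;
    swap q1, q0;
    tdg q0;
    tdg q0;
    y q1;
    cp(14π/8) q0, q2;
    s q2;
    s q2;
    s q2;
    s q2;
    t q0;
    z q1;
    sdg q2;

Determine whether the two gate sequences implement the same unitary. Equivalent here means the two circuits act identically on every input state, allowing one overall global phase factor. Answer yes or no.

Yes: on every input state the two circuits agree up to one overall phase factor.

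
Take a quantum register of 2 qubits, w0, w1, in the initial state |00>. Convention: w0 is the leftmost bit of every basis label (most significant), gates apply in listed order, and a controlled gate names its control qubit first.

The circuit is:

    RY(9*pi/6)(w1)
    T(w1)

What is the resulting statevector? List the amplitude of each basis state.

After the circuit, the state carries amplitude -sqrt(2)/2 on |00>, sqrt(2)*exp(I*pi/4)/2 on |01>, 0 on |10>, 0 on |11>.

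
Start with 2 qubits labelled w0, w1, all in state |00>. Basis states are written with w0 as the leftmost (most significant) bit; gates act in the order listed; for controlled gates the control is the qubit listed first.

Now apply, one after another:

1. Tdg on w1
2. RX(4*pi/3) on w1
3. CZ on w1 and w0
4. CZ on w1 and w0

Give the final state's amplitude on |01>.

The amplitude on |01> is -sqrt(3)*I/2. Key observation: the block from step 3 through step 4 cancels to the identity and can be dropped.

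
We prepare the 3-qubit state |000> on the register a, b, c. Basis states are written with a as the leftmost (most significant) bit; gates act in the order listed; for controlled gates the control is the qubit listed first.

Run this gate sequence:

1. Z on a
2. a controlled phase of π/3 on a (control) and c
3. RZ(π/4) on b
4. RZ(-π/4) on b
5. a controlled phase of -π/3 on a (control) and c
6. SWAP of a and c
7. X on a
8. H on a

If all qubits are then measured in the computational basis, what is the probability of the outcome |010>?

The probability of measuring |010> is 0.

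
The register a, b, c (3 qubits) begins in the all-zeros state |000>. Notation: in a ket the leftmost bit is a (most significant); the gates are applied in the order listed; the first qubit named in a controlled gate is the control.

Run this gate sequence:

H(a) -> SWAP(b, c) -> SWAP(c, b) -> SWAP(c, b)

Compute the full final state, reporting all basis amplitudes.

After the circuit, the state carries amplitude sqrt(2)/2 on |000>, sqrt(2)/2 on |100>, and 0 on every other basis state. Key observation: gates 3-4 undo each other exactly, leaving only the rest of the circuit to track.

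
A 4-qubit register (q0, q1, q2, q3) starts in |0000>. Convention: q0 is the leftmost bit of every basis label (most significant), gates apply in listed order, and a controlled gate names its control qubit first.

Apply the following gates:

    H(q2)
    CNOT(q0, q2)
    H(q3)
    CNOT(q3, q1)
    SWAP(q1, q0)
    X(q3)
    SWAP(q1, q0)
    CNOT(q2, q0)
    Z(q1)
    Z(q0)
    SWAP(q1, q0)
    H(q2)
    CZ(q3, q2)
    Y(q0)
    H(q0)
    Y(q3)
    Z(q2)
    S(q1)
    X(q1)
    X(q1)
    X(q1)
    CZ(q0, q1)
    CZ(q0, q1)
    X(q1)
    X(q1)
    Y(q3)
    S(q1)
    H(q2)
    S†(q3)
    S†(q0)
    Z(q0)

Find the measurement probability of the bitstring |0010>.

The probability of measuring |0010> is 0. Key observation: steps 20-25 multiply out to the identity, so the circuit reduces to the remaining gates.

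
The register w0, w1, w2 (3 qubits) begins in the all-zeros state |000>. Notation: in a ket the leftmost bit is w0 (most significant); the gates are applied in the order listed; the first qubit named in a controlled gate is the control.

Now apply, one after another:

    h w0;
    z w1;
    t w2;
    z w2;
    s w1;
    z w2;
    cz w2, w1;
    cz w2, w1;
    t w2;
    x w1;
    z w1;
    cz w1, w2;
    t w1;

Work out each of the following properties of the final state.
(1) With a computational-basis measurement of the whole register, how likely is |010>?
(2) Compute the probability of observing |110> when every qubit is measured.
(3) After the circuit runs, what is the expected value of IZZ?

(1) Outcome |010> occurs with probability 1/2.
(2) A full measurement returns |110> with probability 1/2.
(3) In the final state, IZZ has expectation -1.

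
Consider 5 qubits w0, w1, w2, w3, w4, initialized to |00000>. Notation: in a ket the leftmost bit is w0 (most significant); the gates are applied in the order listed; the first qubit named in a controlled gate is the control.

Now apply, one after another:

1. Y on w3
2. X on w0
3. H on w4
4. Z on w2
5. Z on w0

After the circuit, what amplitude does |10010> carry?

The final state's coefficient on |10010> equals -sqrt(2)*I/2.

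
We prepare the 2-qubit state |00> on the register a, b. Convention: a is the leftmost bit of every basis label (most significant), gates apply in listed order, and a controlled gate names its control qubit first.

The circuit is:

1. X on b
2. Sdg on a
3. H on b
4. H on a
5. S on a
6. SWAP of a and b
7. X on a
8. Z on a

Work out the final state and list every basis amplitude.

After the circuit, the state carries amplitude -1/2 on |00>, -I/2 on |01>, -1/2 on |10>, -I/2 on |11>.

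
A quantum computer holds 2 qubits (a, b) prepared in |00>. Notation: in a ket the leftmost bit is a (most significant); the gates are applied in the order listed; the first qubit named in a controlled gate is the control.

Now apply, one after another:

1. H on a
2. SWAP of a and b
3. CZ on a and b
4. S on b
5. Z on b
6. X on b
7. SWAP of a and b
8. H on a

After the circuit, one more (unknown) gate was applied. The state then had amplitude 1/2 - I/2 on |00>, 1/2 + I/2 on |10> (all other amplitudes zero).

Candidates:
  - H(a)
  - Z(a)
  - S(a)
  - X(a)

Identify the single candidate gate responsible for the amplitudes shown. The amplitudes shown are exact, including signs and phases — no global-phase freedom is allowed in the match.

The unique candidate consistent with the amplitudes is Z(a).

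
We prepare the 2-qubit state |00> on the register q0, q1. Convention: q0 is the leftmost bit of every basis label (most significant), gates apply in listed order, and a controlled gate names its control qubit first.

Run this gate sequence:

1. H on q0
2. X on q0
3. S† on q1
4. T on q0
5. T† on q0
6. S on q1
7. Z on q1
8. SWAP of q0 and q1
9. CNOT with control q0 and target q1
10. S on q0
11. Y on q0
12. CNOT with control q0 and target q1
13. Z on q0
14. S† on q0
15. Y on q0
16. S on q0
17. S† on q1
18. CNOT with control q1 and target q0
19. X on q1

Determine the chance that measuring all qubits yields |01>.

A full measurement returns |01> with probability 1/2. Key observation: gates 3-6 undo each other exactly, leaving only the rest of the circuit to track.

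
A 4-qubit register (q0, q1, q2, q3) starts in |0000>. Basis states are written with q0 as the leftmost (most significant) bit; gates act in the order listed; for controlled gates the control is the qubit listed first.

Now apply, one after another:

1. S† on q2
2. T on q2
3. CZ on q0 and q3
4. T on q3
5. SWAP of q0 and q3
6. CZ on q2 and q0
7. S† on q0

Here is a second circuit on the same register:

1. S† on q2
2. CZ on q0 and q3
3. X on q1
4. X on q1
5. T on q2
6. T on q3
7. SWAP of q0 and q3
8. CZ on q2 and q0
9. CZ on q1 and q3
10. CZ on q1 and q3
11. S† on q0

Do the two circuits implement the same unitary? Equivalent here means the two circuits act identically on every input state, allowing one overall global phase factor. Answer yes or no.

Yes: on every input state the two circuits agree up to one overall phase factor.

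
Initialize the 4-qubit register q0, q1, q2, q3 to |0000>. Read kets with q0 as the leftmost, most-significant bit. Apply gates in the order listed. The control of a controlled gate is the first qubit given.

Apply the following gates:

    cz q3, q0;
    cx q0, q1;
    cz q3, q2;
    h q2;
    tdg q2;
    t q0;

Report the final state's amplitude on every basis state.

The resulting statevector has amplitude sqrt(2)/2 on |0000>, -sqrt(2)*exp(3*I*pi/4)/2 on |0010>, and 0 on every other basis state.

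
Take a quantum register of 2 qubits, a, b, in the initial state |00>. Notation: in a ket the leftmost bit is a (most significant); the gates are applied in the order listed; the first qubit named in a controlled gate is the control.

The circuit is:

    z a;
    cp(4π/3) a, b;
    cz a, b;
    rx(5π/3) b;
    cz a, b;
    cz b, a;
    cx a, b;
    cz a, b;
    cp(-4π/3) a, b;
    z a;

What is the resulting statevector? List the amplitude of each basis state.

After the circuit, the state carries amplitude -sqrt(3)/2 on |00>, -I/2 on |01>, 0 on |10>, 0 on |11>.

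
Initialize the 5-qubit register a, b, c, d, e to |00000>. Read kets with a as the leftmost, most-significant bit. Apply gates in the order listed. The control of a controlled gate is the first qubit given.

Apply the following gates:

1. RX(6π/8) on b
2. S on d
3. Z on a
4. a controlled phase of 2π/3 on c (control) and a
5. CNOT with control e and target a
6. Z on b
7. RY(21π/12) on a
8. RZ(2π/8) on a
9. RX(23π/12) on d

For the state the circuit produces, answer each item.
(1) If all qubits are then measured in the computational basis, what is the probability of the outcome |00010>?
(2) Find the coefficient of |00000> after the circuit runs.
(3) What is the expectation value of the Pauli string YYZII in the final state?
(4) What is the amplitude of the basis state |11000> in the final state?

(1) Outcome |00010> occurs with probability -sqrt(6)/64 - sqrt(2)/64 + 1/16.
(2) |00000> carries amplitude (-sqrt(sqrt(2) + 2)/8 - sqrt(6 - 3*sqrt(2))/8 - sqrt(12 - 6*sqrt(2))/16 + sqrt(2*sqrt(2) + 4)/16)*exp(7*I*pi/8) in the final state.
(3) The observable YYZII averages to -sqrt(2)/4.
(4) |11000> carries amplitude (-sqrt(sqrt(2) + 2)/8 - sqrt(6 - 3*sqrt(2))/8 - sqrt(12 - 6*sqrt(2))/16 + sqrt(2*sqrt(2) + 4)/16)*exp(5*I*pi/8) in the final state.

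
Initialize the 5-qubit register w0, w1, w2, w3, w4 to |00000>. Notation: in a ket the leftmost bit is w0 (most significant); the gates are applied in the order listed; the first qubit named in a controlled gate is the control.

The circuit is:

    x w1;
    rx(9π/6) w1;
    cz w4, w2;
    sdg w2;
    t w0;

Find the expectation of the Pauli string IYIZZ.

The observable IYIZZ averages to -1.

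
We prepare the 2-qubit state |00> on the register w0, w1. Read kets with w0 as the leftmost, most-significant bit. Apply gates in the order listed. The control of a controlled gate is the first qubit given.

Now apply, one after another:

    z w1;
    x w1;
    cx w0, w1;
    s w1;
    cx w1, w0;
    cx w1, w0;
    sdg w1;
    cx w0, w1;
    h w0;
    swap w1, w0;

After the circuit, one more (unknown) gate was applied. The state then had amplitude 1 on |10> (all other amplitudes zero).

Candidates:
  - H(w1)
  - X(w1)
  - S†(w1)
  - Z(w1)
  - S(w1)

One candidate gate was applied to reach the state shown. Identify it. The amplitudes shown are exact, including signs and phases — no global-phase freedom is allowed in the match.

The unique candidate consistent with the amplitudes is H(w1). Key observation: steps 3-8 multiply out to the identity, so the circuit reduces to the remaining gates.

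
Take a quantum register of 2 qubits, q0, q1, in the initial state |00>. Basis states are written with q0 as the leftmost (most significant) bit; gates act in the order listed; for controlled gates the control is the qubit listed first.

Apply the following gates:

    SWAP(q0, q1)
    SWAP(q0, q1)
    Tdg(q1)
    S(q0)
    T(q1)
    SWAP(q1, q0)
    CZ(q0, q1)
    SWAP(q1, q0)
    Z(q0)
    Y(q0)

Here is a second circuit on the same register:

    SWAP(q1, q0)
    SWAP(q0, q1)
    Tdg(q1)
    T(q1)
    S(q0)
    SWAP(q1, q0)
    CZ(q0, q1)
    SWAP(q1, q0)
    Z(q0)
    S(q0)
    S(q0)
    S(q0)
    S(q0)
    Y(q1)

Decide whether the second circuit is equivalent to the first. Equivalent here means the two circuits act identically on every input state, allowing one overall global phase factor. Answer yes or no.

No: there is an input state on which the two circuits produce genuinely different outputs (not merely differing by a phase).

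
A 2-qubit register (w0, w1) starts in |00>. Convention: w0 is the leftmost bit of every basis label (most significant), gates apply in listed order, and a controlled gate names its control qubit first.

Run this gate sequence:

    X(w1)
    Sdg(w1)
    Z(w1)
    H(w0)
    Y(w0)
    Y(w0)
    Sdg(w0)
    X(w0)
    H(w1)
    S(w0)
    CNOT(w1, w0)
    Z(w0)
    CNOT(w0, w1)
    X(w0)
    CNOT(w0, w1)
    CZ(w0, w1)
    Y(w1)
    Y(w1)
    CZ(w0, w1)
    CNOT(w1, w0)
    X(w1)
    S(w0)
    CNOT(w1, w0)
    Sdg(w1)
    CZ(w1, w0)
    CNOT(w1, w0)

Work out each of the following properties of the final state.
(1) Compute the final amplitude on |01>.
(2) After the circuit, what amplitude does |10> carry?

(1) The final state's coefficient on |01> equals I/2. Key observation: steps 16-19 multiply out to the identity, so the circuit reduces to the remaining gates.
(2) The final state's coefficient on |10> equals I/2.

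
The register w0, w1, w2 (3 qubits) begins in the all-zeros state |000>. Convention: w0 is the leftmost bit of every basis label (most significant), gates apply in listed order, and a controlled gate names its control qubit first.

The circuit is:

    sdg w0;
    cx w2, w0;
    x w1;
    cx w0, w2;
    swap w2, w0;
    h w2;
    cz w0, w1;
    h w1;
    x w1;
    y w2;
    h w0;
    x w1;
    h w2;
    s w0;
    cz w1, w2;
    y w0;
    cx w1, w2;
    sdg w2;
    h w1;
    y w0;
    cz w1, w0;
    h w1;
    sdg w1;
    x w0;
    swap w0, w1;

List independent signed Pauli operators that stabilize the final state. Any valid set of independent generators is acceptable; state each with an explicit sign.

The stabilizer group can be generated by -XZX, +IYY, +ZZZ, among other valid generating sets.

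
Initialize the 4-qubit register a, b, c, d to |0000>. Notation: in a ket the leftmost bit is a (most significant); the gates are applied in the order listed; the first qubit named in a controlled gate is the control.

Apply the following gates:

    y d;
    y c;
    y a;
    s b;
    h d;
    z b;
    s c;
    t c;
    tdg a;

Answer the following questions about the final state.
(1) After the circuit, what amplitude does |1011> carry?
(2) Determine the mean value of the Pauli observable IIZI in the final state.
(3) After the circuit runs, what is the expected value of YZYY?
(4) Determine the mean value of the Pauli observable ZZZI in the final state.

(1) The final state's coefficient on |1011> equals -sqrt(2)/2.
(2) The expectation value of IIZI is -1.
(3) The observable YZYY averages to 0.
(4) The observable ZZZI averages to 1.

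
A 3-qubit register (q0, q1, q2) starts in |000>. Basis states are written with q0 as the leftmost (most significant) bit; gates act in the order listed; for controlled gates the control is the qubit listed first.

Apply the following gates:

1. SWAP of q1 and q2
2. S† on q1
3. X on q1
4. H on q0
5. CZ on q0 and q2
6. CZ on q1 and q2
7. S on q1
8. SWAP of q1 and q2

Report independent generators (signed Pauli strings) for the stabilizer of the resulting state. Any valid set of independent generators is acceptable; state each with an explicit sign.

One valid set of independent stabilizer generators is +XII, +IZI, -IIZ (any independent generating set of the same group is equally correct).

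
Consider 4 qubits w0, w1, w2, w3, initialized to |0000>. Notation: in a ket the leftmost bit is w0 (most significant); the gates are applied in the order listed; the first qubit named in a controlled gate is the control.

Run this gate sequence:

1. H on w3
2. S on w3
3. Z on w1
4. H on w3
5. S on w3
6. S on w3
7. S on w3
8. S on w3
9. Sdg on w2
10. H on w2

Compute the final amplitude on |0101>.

|0101> carries amplitude 0 in the final state. Key observation: gates 5-8 undo each other exactly, leaving only the rest of the circuit to track.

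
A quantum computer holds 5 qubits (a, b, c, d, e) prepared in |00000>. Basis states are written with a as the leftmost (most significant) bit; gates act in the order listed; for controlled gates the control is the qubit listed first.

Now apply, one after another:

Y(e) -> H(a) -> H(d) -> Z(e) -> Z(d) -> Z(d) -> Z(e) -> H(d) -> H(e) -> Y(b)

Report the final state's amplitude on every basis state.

The resulting statevector has amplitude -1/2 on |01000>, 1/2 on |01001>, -1/2 on |11000>, 1/2 on |11001>, and 0 on every other basis state. Key observation: gates 3-8 undo each other exactly, leaving only the rest of the circuit to track.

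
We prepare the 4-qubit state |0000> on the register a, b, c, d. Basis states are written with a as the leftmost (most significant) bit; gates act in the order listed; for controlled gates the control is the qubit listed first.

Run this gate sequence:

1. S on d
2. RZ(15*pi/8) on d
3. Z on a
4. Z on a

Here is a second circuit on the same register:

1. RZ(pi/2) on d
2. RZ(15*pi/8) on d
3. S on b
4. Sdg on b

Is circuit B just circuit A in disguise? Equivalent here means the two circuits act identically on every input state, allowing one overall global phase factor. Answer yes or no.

Yes — the two circuits implement the same unitary up to a global phase.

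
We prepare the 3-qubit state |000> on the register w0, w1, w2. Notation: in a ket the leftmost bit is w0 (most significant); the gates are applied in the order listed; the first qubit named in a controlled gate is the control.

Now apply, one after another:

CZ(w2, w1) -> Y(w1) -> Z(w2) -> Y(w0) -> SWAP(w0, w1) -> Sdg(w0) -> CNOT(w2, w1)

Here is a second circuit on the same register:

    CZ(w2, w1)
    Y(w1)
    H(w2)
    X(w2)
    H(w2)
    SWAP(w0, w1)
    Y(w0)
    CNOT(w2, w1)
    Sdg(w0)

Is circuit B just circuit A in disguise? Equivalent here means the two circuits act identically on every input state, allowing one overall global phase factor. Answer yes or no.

No, they are not equivalent — no single phase factor reconciles the two unitaries.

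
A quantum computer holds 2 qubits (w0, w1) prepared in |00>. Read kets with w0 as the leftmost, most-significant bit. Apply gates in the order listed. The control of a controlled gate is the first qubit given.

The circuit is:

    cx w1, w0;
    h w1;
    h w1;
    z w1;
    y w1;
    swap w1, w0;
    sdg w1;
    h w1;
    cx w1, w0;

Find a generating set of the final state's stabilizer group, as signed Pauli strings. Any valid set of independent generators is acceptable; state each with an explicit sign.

The final state is stabilized by the group generated by +XX, -ZZ; other independent generating sets are equally valid.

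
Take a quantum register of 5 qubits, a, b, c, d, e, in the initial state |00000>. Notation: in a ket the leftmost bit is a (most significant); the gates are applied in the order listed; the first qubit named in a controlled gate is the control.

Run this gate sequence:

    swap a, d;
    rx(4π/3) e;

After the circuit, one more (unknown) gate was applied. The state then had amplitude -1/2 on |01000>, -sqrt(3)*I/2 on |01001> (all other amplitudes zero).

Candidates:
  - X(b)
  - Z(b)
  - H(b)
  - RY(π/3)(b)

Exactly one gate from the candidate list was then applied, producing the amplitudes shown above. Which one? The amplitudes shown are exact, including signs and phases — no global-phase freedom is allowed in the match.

The unique candidate consistent with the amplitudes is X(b).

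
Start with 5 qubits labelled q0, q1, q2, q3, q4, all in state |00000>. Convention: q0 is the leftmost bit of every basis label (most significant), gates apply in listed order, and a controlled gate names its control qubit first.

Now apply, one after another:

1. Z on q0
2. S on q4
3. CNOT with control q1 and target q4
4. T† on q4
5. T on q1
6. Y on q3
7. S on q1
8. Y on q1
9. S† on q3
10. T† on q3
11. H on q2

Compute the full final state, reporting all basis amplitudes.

The final amplitudes are sqrt(2)*exp(I*pi/4)/2 on |01010>, sqrt(2)*exp(I*pi/4)/2 on |01110>, and 0 on every other basis state.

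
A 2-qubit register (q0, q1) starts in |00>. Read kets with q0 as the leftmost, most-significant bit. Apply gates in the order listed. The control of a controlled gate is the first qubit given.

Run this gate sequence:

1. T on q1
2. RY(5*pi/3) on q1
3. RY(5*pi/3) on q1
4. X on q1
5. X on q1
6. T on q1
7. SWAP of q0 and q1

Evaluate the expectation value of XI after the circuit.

The expectation value of XI is -sqrt(6)/4.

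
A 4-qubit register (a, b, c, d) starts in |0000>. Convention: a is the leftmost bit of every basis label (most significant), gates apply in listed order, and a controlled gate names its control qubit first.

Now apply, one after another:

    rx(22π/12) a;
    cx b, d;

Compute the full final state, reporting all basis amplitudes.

After the circuit, the state carries amplitude -sqrt(6)/4 - sqrt(2)/4 on |0000>, I*(-sqrt(6) + sqrt(2))/4 on |1000>, and 0 on every other basis state.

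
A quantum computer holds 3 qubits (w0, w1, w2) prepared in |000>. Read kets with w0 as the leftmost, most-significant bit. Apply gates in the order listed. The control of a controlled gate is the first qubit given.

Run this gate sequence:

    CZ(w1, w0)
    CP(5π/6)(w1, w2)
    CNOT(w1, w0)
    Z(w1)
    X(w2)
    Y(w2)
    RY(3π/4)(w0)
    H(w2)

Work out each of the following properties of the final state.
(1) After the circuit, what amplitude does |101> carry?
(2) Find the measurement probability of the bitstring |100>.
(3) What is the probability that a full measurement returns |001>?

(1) The final state's coefficient on |101> equals -I*sqrt(2*sqrt(2) + 4)/4.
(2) The probability of measuring |100> is sqrt(2)/8 + 1/4.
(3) The probability of measuring |001> is 1/4 - sqrt(2)/8.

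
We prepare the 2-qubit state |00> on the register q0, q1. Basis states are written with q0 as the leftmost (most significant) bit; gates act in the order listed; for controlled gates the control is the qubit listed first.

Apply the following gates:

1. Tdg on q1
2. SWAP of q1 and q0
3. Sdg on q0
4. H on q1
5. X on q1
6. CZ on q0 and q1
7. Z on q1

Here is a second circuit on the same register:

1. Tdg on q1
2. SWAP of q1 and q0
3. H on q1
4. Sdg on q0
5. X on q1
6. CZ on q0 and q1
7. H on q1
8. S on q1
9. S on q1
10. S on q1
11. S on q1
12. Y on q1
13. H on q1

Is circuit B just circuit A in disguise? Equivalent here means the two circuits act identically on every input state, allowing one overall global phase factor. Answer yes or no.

No: there is an input state on which the two circuits produce genuinely different outputs (not merely differing by a phase).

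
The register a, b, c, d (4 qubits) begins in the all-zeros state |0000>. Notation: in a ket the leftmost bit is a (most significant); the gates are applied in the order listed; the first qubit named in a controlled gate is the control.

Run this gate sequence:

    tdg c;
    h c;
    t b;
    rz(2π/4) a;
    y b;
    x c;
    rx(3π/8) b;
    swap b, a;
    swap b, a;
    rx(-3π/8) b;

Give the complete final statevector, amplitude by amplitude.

After the circuit, the state carries amplitude sqrt(2)*exp(I*pi/4)/2 on |0100>, sqrt(2)*exp(I*pi/4)/2 on |0110>, and 0 on every other basis state. Key observation: the block from step 7 through step 10 cancels to the identity and can be dropped.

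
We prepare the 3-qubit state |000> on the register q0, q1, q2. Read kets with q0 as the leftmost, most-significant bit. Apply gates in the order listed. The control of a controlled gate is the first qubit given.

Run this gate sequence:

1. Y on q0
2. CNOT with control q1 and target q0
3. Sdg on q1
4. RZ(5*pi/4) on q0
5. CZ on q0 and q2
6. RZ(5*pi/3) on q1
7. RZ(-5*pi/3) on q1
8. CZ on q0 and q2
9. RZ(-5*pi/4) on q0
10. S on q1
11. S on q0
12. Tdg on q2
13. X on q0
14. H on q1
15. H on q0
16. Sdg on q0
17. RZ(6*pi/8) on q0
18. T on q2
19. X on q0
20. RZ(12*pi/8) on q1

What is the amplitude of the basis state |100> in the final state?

The amplitude on |100> is -exp(7*I*pi/8)/2.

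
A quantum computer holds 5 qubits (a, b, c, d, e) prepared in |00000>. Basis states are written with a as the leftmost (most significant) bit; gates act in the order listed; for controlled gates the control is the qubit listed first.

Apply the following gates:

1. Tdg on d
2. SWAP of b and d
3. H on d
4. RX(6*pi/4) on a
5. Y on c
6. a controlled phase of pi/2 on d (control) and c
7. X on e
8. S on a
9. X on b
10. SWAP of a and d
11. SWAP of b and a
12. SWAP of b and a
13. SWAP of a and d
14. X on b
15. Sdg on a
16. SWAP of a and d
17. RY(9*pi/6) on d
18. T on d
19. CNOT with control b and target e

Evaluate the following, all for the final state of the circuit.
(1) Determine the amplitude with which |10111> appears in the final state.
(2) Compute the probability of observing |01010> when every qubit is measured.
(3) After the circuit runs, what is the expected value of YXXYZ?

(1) |10111> carries amplitude 1/2 in the final state.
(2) Outcome |01010> occurs with probability 0.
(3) The expectation value of YXXYZ is 0.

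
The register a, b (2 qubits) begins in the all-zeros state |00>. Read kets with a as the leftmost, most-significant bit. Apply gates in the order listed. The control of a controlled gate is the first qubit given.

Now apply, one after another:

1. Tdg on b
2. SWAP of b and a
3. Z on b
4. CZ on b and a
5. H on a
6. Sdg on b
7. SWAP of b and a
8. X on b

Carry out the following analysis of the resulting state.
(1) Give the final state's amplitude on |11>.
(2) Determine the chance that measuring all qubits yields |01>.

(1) The final state's coefficient on |11> equals 0.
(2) A full measurement returns |01> with probability 1/2.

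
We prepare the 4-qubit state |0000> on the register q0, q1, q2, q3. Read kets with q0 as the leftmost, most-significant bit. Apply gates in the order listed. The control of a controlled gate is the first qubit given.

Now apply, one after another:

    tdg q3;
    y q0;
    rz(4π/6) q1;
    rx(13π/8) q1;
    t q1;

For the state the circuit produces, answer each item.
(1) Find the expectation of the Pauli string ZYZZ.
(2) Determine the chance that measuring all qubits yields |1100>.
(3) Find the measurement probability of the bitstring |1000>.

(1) The observable ZYZZ averages to -sqrt(2*sqrt(2) + 4)/4.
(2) A full measurement returns |1100> with probability sin(3*pi/16)**2.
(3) A full measurement returns |1000> with probability cos(3*pi/16)**2.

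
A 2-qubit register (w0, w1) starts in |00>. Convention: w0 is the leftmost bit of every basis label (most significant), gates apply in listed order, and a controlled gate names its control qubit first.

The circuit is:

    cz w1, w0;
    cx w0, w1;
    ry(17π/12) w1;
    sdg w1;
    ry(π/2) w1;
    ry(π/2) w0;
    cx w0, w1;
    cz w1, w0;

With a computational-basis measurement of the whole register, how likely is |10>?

The probability of measuring |10> is 1/4.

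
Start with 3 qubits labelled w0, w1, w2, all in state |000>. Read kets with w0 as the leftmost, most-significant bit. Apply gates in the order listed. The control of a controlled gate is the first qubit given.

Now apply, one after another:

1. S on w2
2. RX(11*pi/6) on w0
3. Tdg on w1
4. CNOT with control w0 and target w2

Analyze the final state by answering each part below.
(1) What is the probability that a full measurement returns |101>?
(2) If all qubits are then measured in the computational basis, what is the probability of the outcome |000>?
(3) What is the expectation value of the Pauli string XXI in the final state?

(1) A full measurement returns |101> with probability 1/2 - sqrt(3)/4.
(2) Outcome |000> occurs with probability sqrt(3)/4 + 1/2.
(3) In the final state, XXI has expectation 0.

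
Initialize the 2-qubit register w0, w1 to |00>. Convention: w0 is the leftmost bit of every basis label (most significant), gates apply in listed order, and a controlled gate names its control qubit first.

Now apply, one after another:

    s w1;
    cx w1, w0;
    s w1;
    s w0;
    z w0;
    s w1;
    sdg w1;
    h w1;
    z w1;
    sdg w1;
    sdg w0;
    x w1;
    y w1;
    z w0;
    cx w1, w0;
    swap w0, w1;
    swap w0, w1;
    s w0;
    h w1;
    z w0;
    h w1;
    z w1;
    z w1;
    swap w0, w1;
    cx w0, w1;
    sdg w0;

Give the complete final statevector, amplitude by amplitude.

After the circuit, the state carries amplitude -sqrt(2)*I/2 on |00>, 0 on |01>, sqrt(2)/2 on |10>, 0 on |11>.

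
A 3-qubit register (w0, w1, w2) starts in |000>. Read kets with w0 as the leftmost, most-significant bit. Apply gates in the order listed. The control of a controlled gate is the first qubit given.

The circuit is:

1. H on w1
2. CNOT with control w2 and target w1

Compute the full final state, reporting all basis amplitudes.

After the circuit, the state carries amplitude sqrt(2)/2 on |000>, sqrt(2)/2 on |010>, and 0 on every other basis state.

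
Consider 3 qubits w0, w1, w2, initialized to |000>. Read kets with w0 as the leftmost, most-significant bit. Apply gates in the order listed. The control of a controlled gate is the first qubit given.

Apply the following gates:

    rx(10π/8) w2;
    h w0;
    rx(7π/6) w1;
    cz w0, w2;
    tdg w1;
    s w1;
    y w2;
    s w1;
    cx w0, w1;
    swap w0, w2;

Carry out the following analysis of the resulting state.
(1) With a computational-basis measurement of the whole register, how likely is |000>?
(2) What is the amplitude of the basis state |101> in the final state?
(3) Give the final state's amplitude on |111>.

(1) The probability of measuring |000> is -sqrt(3)/16 - sqrt(6)/32 + sqrt(2)/16 + 1/8.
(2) |101> carries amplitude sqrt(2 - sqrt(2))*(-sqrt(3) - 1)*exp(3*I*pi/4)/8 in the final state.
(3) The final state's coefficient on |111> equals -I*sqrt(2 - sqrt(2))/8 + sqrt(3)*I*sqrt(2 - sqrt(2))/8.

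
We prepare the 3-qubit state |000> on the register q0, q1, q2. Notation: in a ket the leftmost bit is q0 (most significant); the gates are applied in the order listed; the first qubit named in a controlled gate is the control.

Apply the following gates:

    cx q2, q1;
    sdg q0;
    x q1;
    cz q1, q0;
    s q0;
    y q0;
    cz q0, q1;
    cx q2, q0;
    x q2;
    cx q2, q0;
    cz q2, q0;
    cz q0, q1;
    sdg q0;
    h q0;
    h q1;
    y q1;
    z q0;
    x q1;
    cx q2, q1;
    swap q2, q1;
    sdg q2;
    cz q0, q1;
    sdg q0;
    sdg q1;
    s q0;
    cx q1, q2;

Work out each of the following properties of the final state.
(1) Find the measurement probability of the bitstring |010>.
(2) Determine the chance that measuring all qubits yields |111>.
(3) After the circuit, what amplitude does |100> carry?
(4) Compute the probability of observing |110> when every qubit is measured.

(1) Outcome |010> occurs with probability 1/4.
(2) A full measurement returns |111> with probability 1/4.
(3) The amplitude on |100> is 0.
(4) A full measurement returns |110> with probability 1/4.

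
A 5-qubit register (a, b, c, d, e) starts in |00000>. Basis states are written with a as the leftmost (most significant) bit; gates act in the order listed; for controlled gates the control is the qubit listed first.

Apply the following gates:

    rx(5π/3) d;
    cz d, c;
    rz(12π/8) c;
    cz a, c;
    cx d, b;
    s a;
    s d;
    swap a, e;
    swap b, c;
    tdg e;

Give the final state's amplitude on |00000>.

|00000> carries amplitude sqrt(3)*exp(I*pi/4)/2 in the final state.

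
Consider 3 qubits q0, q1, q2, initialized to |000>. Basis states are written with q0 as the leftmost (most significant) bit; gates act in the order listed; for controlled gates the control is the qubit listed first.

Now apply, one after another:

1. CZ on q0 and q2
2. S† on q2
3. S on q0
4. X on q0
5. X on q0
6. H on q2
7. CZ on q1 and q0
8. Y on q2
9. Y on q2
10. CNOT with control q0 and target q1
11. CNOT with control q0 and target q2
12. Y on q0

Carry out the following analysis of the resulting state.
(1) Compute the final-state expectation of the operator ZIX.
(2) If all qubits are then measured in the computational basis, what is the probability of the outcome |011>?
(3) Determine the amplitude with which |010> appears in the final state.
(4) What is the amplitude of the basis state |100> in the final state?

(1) The observable ZIX averages to -1.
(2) The probability of measuring |011> is 0.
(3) The amplitude on |010> is 0.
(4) The amplitude on |100> is sqrt(2)*I/2.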